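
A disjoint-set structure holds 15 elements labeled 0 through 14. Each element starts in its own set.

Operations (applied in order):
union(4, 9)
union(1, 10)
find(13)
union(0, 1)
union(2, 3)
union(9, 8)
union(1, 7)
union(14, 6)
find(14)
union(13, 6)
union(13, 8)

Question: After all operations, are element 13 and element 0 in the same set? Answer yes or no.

Step 1: union(4, 9) -> merged; set of 4 now {4, 9}
Step 2: union(1, 10) -> merged; set of 1 now {1, 10}
Step 3: find(13) -> no change; set of 13 is {13}
Step 4: union(0, 1) -> merged; set of 0 now {0, 1, 10}
Step 5: union(2, 3) -> merged; set of 2 now {2, 3}
Step 6: union(9, 8) -> merged; set of 9 now {4, 8, 9}
Step 7: union(1, 7) -> merged; set of 1 now {0, 1, 7, 10}
Step 8: union(14, 6) -> merged; set of 14 now {6, 14}
Step 9: find(14) -> no change; set of 14 is {6, 14}
Step 10: union(13, 6) -> merged; set of 13 now {6, 13, 14}
Step 11: union(13, 8) -> merged; set of 13 now {4, 6, 8, 9, 13, 14}
Set of 13: {4, 6, 8, 9, 13, 14}; 0 is not a member.

Answer: no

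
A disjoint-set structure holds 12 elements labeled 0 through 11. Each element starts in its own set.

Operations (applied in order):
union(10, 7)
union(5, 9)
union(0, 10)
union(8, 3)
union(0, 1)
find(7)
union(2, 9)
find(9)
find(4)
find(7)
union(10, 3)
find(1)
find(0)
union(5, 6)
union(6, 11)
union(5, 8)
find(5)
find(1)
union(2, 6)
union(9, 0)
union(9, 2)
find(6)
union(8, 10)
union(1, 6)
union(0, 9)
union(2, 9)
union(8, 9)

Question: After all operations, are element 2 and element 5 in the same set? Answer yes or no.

Step 1: union(10, 7) -> merged; set of 10 now {7, 10}
Step 2: union(5, 9) -> merged; set of 5 now {5, 9}
Step 3: union(0, 10) -> merged; set of 0 now {0, 7, 10}
Step 4: union(8, 3) -> merged; set of 8 now {3, 8}
Step 5: union(0, 1) -> merged; set of 0 now {0, 1, 7, 10}
Step 6: find(7) -> no change; set of 7 is {0, 1, 7, 10}
Step 7: union(2, 9) -> merged; set of 2 now {2, 5, 9}
Step 8: find(9) -> no change; set of 9 is {2, 5, 9}
Step 9: find(4) -> no change; set of 4 is {4}
Step 10: find(7) -> no change; set of 7 is {0, 1, 7, 10}
Step 11: union(10, 3) -> merged; set of 10 now {0, 1, 3, 7, 8, 10}
Step 12: find(1) -> no change; set of 1 is {0, 1, 3, 7, 8, 10}
Step 13: find(0) -> no change; set of 0 is {0, 1, 3, 7, 8, 10}
Step 14: union(5, 6) -> merged; set of 5 now {2, 5, 6, 9}
Step 15: union(6, 11) -> merged; set of 6 now {2, 5, 6, 9, 11}
Step 16: union(5, 8) -> merged; set of 5 now {0, 1, 2, 3, 5, 6, 7, 8, 9, 10, 11}
Step 17: find(5) -> no change; set of 5 is {0, 1, 2, 3, 5, 6, 7, 8, 9, 10, 11}
Step 18: find(1) -> no change; set of 1 is {0, 1, 2, 3, 5, 6, 7, 8, 9, 10, 11}
Step 19: union(2, 6) -> already same set; set of 2 now {0, 1, 2, 3, 5, 6, 7, 8, 9, 10, 11}
Step 20: union(9, 0) -> already same set; set of 9 now {0, 1, 2, 3, 5, 6, 7, 8, 9, 10, 11}
Step 21: union(9, 2) -> already same set; set of 9 now {0, 1, 2, 3, 5, 6, 7, 8, 9, 10, 11}
Step 22: find(6) -> no change; set of 6 is {0, 1, 2, 3, 5, 6, 7, 8, 9, 10, 11}
Step 23: union(8, 10) -> already same set; set of 8 now {0, 1, 2, 3, 5, 6, 7, 8, 9, 10, 11}
Step 24: union(1, 6) -> already same set; set of 1 now {0, 1, 2, 3, 5, 6, 7, 8, 9, 10, 11}
Step 25: union(0, 9) -> already same set; set of 0 now {0, 1, 2, 3, 5, 6, 7, 8, 9, 10, 11}
Step 26: union(2, 9) -> already same set; set of 2 now {0, 1, 2, 3, 5, 6, 7, 8, 9, 10, 11}
Step 27: union(8, 9) -> already same set; set of 8 now {0, 1, 2, 3, 5, 6, 7, 8, 9, 10, 11}
Set of 2: {0, 1, 2, 3, 5, 6, 7, 8, 9, 10, 11}; 5 is a member.

Answer: yes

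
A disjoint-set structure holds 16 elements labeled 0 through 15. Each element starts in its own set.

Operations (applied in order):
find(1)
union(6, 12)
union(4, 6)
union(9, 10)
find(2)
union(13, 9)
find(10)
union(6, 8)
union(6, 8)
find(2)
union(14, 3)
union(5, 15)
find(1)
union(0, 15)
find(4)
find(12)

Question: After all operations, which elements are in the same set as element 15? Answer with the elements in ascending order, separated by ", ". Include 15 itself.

Answer: 0, 5, 15

Derivation:
Step 1: find(1) -> no change; set of 1 is {1}
Step 2: union(6, 12) -> merged; set of 6 now {6, 12}
Step 3: union(4, 6) -> merged; set of 4 now {4, 6, 12}
Step 4: union(9, 10) -> merged; set of 9 now {9, 10}
Step 5: find(2) -> no change; set of 2 is {2}
Step 6: union(13, 9) -> merged; set of 13 now {9, 10, 13}
Step 7: find(10) -> no change; set of 10 is {9, 10, 13}
Step 8: union(6, 8) -> merged; set of 6 now {4, 6, 8, 12}
Step 9: union(6, 8) -> already same set; set of 6 now {4, 6, 8, 12}
Step 10: find(2) -> no change; set of 2 is {2}
Step 11: union(14, 3) -> merged; set of 14 now {3, 14}
Step 12: union(5, 15) -> merged; set of 5 now {5, 15}
Step 13: find(1) -> no change; set of 1 is {1}
Step 14: union(0, 15) -> merged; set of 0 now {0, 5, 15}
Step 15: find(4) -> no change; set of 4 is {4, 6, 8, 12}
Step 16: find(12) -> no change; set of 12 is {4, 6, 8, 12}
Component of 15: {0, 5, 15}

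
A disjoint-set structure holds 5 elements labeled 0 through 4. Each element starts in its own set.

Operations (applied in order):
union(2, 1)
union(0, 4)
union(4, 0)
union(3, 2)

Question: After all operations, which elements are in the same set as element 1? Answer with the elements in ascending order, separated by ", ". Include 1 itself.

Answer: 1, 2, 3

Derivation:
Step 1: union(2, 1) -> merged; set of 2 now {1, 2}
Step 2: union(0, 4) -> merged; set of 0 now {0, 4}
Step 3: union(4, 0) -> already same set; set of 4 now {0, 4}
Step 4: union(3, 2) -> merged; set of 3 now {1, 2, 3}
Component of 1: {1, 2, 3}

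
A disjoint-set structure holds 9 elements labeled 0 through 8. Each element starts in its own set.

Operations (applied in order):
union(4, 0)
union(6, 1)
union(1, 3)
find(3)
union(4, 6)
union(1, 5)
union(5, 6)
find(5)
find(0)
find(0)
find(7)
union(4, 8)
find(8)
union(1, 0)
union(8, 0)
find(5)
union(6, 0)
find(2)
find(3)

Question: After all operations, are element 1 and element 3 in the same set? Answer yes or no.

Answer: yes

Derivation:
Step 1: union(4, 0) -> merged; set of 4 now {0, 4}
Step 2: union(6, 1) -> merged; set of 6 now {1, 6}
Step 3: union(1, 3) -> merged; set of 1 now {1, 3, 6}
Step 4: find(3) -> no change; set of 3 is {1, 3, 6}
Step 5: union(4, 6) -> merged; set of 4 now {0, 1, 3, 4, 6}
Step 6: union(1, 5) -> merged; set of 1 now {0, 1, 3, 4, 5, 6}
Step 7: union(5, 6) -> already same set; set of 5 now {0, 1, 3, 4, 5, 6}
Step 8: find(5) -> no change; set of 5 is {0, 1, 3, 4, 5, 6}
Step 9: find(0) -> no change; set of 0 is {0, 1, 3, 4, 5, 6}
Step 10: find(0) -> no change; set of 0 is {0, 1, 3, 4, 5, 6}
Step 11: find(7) -> no change; set of 7 is {7}
Step 12: union(4, 8) -> merged; set of 4 now {0, 1, 3, 4, 5, 6, 8}
Step 13: find(8) -> no change; set of 8 is {0, 1, 3, 4, 5, 6, 8}
Step 14: union(1, 0) -> already same set; set of 1 now {0, 1, 3, 4, 5, 6, 8}
Step 15: union(8, 0) -> already same set; set of 8 now {0, 1, 3, 4, 5, 6, 8}
Step 16: find(5) -> no change; set of 5 is {0, 1, 3, 4, 5, 6, 8}
Step 17: union(6, 0) -> already same set; set of 6 now {0, 1, 3, 4, 5, 6, 8}
Step 18: find(2) -> no change; set of 2 is {2}
Step 19: find(3) -> no change; set of 3 is {0, 1, 3, 4, 5, 6, 8}
Set of 1: {0, 1, 3, 4, 5, 6, 8}; 3 is a member.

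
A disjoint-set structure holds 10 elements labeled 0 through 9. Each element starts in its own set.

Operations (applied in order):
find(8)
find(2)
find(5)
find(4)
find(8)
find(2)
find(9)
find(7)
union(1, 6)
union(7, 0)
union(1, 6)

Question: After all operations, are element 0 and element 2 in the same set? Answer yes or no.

Step 1: find(8) -> no change; set of 8 is {8}
Step 2: find(2) -> no change; set of 2 is {2}
Step 3: find(5) -> no change; set of 5 is {5}
Step 4: find(4) -> no change; set of 4 is {4}
Step 5: find(8) -> no change; set of 8 is {8}
Step 6: find(2) -> no change; set of 2 is {2}
Step 7: find(9) -> no change; set of 9 is {9}
Step 8: find(7) -> no change; set of 7 is {7}
Step 9: union(1, 6) -> merged; set of 1 now {1, 6}
Step 10: union(7, 0) -> merged; set of 7 now {0, 7}
Step 11: union(1, 6) -> already same set; set of 1 now {1, 6}
Set of 0: {0, 7}; 2 is not a member.

Answer: no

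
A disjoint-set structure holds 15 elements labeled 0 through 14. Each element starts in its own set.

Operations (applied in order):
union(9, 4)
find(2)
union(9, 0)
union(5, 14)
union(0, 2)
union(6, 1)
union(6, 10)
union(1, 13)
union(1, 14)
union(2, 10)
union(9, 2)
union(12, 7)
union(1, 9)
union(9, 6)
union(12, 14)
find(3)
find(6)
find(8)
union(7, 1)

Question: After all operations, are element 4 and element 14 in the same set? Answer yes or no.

Answer: yes

Derivation:
Step 1: union(9, 4) -> merged; set of 9 now {4, 9}
Step 2: find(2) -> no change; set of 2 is {2}
Step 3: union(9, 0) -> merged; set of 9 now {0, 4, 9}
Step 4: union(5, 14) -> merged; set of 5 now {5, 14}
Step 5: union(0, 2) -> merged; set of 0 now {0, 2, 4, 9}
Step 6: union(6, 1) -> merged; set of 6 now {1, 6}
Step 7: union(6, 10) -> merged; set of 6 now {1, 6, 10}
Step 8: union(1, 13) -> merged; set of 1 now {1, 6, 10, 13}
Step 9: union(1, 14) -> merged; set of 1 now {1, 5, 6, 10, 13, 14}
Step 10: union(2, 10) -> merged; set of 2 now {0, 1, 2, 4, 5, 6, 9, 10, 13, 14}
Step 11: union(9, 2) -> already same set; set of 9 now {0, 1, 2, 4, 5, 6, 9, 10, 13, 14}
Step 12: union(12, 7) -> merged; set of 12 now {7, 12}
Step 13: union(1, 9) -> already same set; set of 1 now {0, 1, 2, 4, 5, 6, 9, 10, 13, 14}
Step 14: union(9, 6) -> already same set; set of 9 now {0, 1, 2, 4, 5, 6, 9, 10, 13, 14}
Step 15: union(12, 14) -> merged; set of 12 now {0, 1, 2, 4, 5, 6, 7, 9, 10, 12, 13, 14}
Step 16: find(3) -> no change; set of 3 is {3}
Step 17: find(6) -> no change; set of 6 is {0, 1, 2, 4, 5, 6, 7, 9, 10, 12, 13, 14}
Step 18: find(8) -> no change; set of 8 is {8}
Step 19: union(7, 1) -> already same set; set of 7 now {0, 1, 2, 4, 5, 6, 7, 9, 10, 12, 13, 14}
Set of 4: {0, 1, 2, 4, 5, 6, 7, 9, 10, 12, 13, 14}; 14 is a member.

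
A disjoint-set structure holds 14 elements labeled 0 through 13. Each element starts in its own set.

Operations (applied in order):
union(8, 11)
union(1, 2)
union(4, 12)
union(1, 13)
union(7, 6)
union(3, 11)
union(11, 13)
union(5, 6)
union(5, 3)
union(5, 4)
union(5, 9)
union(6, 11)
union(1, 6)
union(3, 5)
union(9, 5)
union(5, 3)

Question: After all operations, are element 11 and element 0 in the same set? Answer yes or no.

Step 1: union(8, 11) -> merged; set of 8 now {8, 11}
Step 2: union(1, 2) -> merged; set of 1 now {1, 2}
Step 3: union(4, 12) -> merged; set of 4 now {4, 12}
Step 4: union(1, 13) -> merged; set of 1 now {1, 2, 13}
Step 5: union(7, 6) -> merged; set of 7 now {6, 7}
Step 6: union(3, 11) -> merged; set of 3 now {3, 8, 11}
Step 7: union(11, 13) -> merged; set of 11 now {1, 2, 3, 8, 11, 13}
Step 8: union(5, 6) -> merged; set of 5 now {5, 6, 7}
Step 9: union(5, 3) -> merged; set of 5 now {1, 2, 3, 5, 6, 7, 8, 11, 13}
Step 10: union(5, 4) -> merged; set of 5 now {1, 2, 3, 4, 5, 6, 7, 8, 11, 12, 13}
Step 11: union(5, 9) -> merged; set of 5 now {1, 2, 3, 4, 5, 6, 7, 8, 9, 11, 12, 13}
Step 12: union(6, 11) -> already same set; set of 6 now {1, 2, 3, 4, 5, 6, 7, 8, 9, 11, 12, 13}
Step 13: union(1, 6) -> already same set; set of 1 now {1, 2, 3, 4, 5, 6, 7, 8, 9, 11, 12, 13}
Step 14: union(3, 5) -> already same set; set of 3 now {1, 2, 3, 4, 5, 6, 7, 8, 9, 11, 12, 13}
Step 15: union(9, 5) -> already same set; set of 9 now {1, 2, 3, 4, 5, 6, 7, 8, 9, 11, 12, 13}
Step 16: union(5, 3) -> already same set; set of 5 now {1, 2, 3, 4, 5, 6, 7, 8, 9, 11, 12, 13}
Set of 11: {1, 2, 3, 4, 5, 6, 7, 8, 9, 11, 12, 13}; 0 is not a member.

Answer: no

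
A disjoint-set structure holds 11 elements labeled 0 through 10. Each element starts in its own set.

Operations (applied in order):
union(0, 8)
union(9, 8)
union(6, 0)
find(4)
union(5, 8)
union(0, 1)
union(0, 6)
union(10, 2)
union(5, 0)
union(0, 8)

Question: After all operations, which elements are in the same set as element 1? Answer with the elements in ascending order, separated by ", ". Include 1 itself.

Answer: 0, 1, 5, 6, 8, 9

Derivation:
Step 1: union(0, 8) -> merged; set of 0 now {0, 8}
Step 2: union(9, 8) -> merged; set of 9 now {0, 8, 9}
Step 3: union(6, 0) -> merged; set of 6 now {0, 6, 8, 9}
Step 4: find(4) -> no change; set of 4 is {4}
Step 5: union(5, 8) -> merged; set of 5 now {0, 5, 6, 8, 9}
Step 6: union(0, 1) -> merged; set of 0 now {0, 1, 5, 6, 8, 9}
Step 7: union(0, 6) -> already same set; set of 0 now {0, 1, 5, 6, 8, 9}
Step 8: union(10, 2) -> merged; set of 10 now {2, 10}
Step 9: union(5, 0) -> already same set; set of 5 now {0, 1, 5, 6, 8, 9}
Step 10: union(0, 8) -> already same set; set of 0 now {0, 1, 5, 6, 8, 9}
Component of 1: {0, 1, 5, 6, 8, 9}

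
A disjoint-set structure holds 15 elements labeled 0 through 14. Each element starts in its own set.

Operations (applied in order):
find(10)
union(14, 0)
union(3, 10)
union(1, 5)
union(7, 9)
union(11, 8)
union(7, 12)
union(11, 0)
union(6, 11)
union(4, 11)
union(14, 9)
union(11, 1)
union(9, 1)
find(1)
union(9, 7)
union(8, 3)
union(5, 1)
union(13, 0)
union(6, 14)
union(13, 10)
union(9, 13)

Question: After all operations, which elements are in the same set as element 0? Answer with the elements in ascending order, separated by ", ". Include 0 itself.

Step 1: find(10) -> no change; set of 10 is {10}
Step 2: union(14, 0) -> merged; set of 14 now {0, 14}
Step 3: union(3, 10) -> merged; set of 3 now {3, 10}
Step 4: union(1, 5) -> merged; set of 1 now {1, 5}
Step 5: union(7, 9) -> merged; set of 7 now {7, 9}
Step 6: union(11, 8) -> merged; set of 11 now {8, 11}
Step 7: union(7, 12) -> merged; set of 7 now {7, 9, 12}
Step 8: union(11, 0) -> merged; set of 11 now {0, 8, 11, 14}
Step 9: union(6, 11) -> merged; set of 6 now {0, 6, 8, 11, 14}
Step 10: union(4, 11) -> merged; set of 4 now {0, 4, 6, 8, 11, 14}
Step 11: union(14, 9) -> merged; set of 14 now {0, 4, 6, 7, 8, 9, 11, 12, 14}
Step 12: union(11, 1) -> merged; set of 11 now {0, 1, 4, 5, 6, 7, 8, 9, 11, 12, 14}
Step 13: union(9, 1) -> already same set; set of 9 now {0, 1, 4, 5, 6, 7, 8, 9, 11, 12, 14}
Step 14: find(1) -> no change; set of 1 is {0, 1, 4, 5, 6, 7, 8, 9, 11, 12, 14}
Step 15: union(9, 7) -> already same set; set of 9 now {0, 1, 4, 5, 6, 7, 8, 9, 11, 12, 14}
Step 16: union(8, 3) -> merged; set of 8 now {0, 1, 3, 4, 5, 6, 7, 8, 9, 10, 11, 12, 14}
Step 17: union(5, 1) -> already same set; set of 5 now {0, 1, 3, 4, 5, 6, 7, 8, 9, 10, 11, 12, 14}
Step 18: union(13, 0) -> merged; set of 13 now {0, 1, 3, 4, 5, 6, 7, 8, 9, 10, 11, 12, 13, 14}
Step 19: union(6, 14) -> already same set; set of 6 now {0, 1, 3, 4, 5, 6, 7, 8, 9, 10, 11, 12, 13, 14}
Step 20: union(13, 10) -> already same set; set of 13 now {0, 1, 3, 4, 5, 6, 7, 8, 9, 10, 11, 12, 13, 14}
Step 21: union(9, 13) -> already same set; set of 9 now {0, 1, 3, 4, 5, 6, 7, 8, 9, 10, 11, 12, 13, 14}
Component of 0: {0, 1, 3, 4, 5, 6, 7, 8, 9, 10, 11, 12, 13, 14}

Answer: 0, 1, 3, 4, 5, 6, 7, 8, 9, 10, 11, 12, 13, 14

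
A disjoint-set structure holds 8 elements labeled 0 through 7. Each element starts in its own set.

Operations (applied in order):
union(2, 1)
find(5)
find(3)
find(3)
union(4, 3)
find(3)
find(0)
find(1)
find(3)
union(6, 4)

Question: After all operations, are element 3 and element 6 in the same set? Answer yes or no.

Step 1: union(2, 1) -> merged; set of 2 now {1, 2}
Step 2: find(5) -> no change; set of 5 is {5}
Step 3: find(3) -> no change; set of 3 is {3}
Step 4: find(3) -> no change; set of 3 is {3}
Step 5: union(4, 3) -> merged; set of 4 now {3, 4}
Step 6: find(3) -> no change; set of 3 is {3, 4}
Step 7: find(0) -> no change; set of 0 is {0}
Step 8: find(1) -> no change; set of 1 is {1, 2}
Step 9: find(3) -> no change; set of 3 is {3, 4}
Step 10: union(6, 4) -> merged; set of 6 now {3, 4, 6}
Set of 3: {3, 4, 6}; 6 is a member.

Answer: yes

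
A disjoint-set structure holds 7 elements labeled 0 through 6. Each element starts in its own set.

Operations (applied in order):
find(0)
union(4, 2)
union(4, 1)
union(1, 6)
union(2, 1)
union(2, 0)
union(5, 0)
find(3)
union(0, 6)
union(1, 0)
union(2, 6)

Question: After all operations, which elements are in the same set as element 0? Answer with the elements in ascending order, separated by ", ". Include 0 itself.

Answer: 0, 1, 2, 4, 5, 6

Derivation:
Step 1: find(0) -> no change; set of 0 is {0}
Step 2: union(4, 2) -> merged; set of 4 now {2, 4}
Step 3: union(4, 1) -> merged; set of 4 now {1, 2, 4}
Step 4: union(1, 6) -> merged; set of 1 now {1, 2, 4, 6}
Step 5: union(2, 1) -> already same set; set of 2 now {1, 2, 4, 6}
Step 6: union(2, 0) -> merged; set of 2 now {0, 1, 2, 4, 6}
Step 7: union(5, 0) -> merged; set of 5 now {0, 1, 2, 4, 5, 6}
Step 8: find(3) -> no change; set of 3 is {3}
Step 9: union(0, 6) -> already same set; set of 0 now {0, 1, 2, 4, 5, 6}
Step 10: union(1, 0) -> already same set; set of 1 now {0, 1, 2, 4, 5, 6}
Step 11: union(2, 6) -> already same set; set of 2 now {0, 1, 2, 4, 5, 6}
Component of 0: {0, 1, 2, 4, 5, 6}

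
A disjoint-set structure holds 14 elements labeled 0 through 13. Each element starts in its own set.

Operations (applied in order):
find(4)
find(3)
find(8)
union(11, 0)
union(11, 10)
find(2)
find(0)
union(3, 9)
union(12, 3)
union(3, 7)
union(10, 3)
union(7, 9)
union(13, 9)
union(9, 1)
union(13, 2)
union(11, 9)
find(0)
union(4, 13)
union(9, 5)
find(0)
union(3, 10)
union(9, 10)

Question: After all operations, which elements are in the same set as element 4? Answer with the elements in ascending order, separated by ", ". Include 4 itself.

Step 1: find(4) -> no change; set of 4 is {4}
Step 2: find(3) -> no change; set of 3 is {3}
Step 3: find(8) -> no change; set of 8 is {8}
Step 4: union(11, 0) -> merged; set of 11 now {0, 11}
Step 5: union(11, 10) -> merged; set of 11 now {0, 10, 11}
Step 6: find(2) -> no change; set of 2 is {2}
Step 7: find(0) -> no change; set of 0 is {0, 10, 11}
Step 8: union(3, 9) -> merged; set of 3 now {3, 9}
Step 9: union(12, 3) -> merged; set of 12 now {3, 9, 12}
Step 10: union(3, 7) -> merged; set of 3 now {3, 7, 9, 12}
Step 11: union(10, 3) -> merged; set of 10 now {0, 3, 7, 9, 10, 11, 12}
Step 12: union(7, 9) -> already same set; set of 7 now {0, 3, 7, 9, 10, 11, 12}
Step 13: union(13, 9) -> merged; set of 13 now {0, 3, 7, 9, 10, 11, 12, 13}
Step 14: union(9, 1) -> merged; set of 9 now {0, 1, 3, 7, 9, 10, 11, 12, 13}
Step 15: union(13, 2) -> merged; set of 13 now {0, 1, 2, 3, 7, 9, 10, 11, 12, 13}
Step 16: union(11, 9) -> already same set; set of 11 now {0, 1, 2, 3, 7, 9, 10, 11, 12, 13}
Step 17: find(0) -> no change; set of 0 is {0, 1, 2, 3, 7, 9, 10, 11, 12, 13}
Step 18: union(4, 13) -> merged; set of 4 now {0, 1, 2, 3, 4, 7, 9, 10, 11, 12, 13}
Step 19: union(9, 5) -> merged; set of 9 now {0, 1, 2, 3, 4, 5, 7, 9, 10, 11, 12, 13}
Step 20: find(0) -> no change; set of 0 is {0, 1, 2, 3, 4, 5, 7, 9, 10, 11, 12, 13}
Step 21: union(3, 10) -> already same set; set of 3 now {0, 1, 2, 3, 4, 5, 7, 9, 10, 11, 12, 13}
Step 22: union(9, 10) -> already same set; set of 9 now {0, 1, 2, 3, 4, 5, 7, 9, 10, 11, 12, 13}
Component of 4: {0, 1, 2, 3, 4, 5, 7, 9, 10, 11, 12, 13}

Answer: 0, 1, 2, 3, 4, 5, 7, 9, 10, 11, 12, 13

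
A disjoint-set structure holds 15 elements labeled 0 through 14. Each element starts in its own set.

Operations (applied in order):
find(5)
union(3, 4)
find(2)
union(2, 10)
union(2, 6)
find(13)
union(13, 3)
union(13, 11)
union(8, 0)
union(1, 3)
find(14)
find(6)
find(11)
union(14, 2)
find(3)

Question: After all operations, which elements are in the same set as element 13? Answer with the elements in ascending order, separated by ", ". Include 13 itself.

Step 1: find(5) -> no change; set of 5 is {5}
Step 2: union(3, 4) -> merged; set of 3 now {3, 4}
Step 3: find(2) -> no change; set of 2 is {2}
Step 4: union(2, 10) -> merged; set of 2 now {2, 10}
Step 5: union(2, 6) -> merged; set of 2 now {2, 6, 10}
Step 6: find(13) -> no change; set of 13 is {13}
Step 7: union(13, 3) -> merged; set of 13 now {3, 4, 13}
Step 8: union(13, 11) -> merged; set of 13 now {3, 4, 11, 13}
Step 9: union(8, 0) -> merged; set of 8 now {0, 8}
Step 10: union(1, 3) -> merged; set of 1 now {1, 3, 4, 11, 13}
Step 11: find(14) -> no change; set of 14 is {14}
Step 12: find(6) -> no change; set of 6 is {2, 6, 10}
Step 13: find(11) -> no change; set of 11 is {1, 3, 4, 11, 13}
Step 14: union(14, 2) -> merged; set of 14 now {2, 6, 10, 14}
Step 15: find(3) -> no change; set of 3 is {1, 3, 4, 11, 13}
Component of 13: {1, 3, 4, 11, 13}

Answer: 1, 3, 4, 11, 13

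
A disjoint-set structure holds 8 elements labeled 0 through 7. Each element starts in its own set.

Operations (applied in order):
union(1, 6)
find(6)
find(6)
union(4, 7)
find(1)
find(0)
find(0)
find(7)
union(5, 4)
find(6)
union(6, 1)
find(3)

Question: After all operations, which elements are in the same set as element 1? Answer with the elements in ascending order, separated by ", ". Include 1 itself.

Answer: 1, 6

Derivation:
Step 1: union(1, 6) -> merged; set of 1 now {1, 6}
Step 2: find(6) -> no change; set of 6 is {1, 6}
Step 3: find(6) -> no change; set of 6 is {1, 6}
Step 4: union(4, 7) -> merged; set of 4 now {4, 7}
Step 5: find(1) -> no change; set of 1 is {1, 6}
Step 6: find(0) -> no change; set of 0 is {0}
Step 7: find(0) -> no change; set of 0 is {0}
Step 8: find(7) -> no change; set of 7 is {4, 7}
Step 9: union(5, 4) -> merged; set of 5 now {4, 5, 7}
Step 10: find(6) -> no change; set of 6 is {1, 6}
Step 11: union(6, 1) -> already same set; set of 6 now {1, 6}
Step 12: find(3) -> no change; set of 3 is {3}
Component of 1: {1, 6}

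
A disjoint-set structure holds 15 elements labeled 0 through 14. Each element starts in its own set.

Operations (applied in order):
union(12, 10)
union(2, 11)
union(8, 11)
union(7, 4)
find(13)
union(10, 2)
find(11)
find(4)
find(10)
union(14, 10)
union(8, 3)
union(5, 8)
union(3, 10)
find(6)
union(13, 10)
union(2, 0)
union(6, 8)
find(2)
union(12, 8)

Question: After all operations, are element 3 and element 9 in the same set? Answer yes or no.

Answer: no

Derivation:
Step 1: union(12, 10) -> merged; set of 12 now {10, 12}
Step 2: union(2, 11) -> merged; set of 2 now {2, 11}
Step 3: union(8, 11) -> merged; set of 8 now {2, 8, 11}
Step 4: union(7, 4) -> merged; set of 7 now {4, 7}
Step 5: find(13) -> no change; set of 13 is {13}
Step 6: union(10, 2) -> merged; set of 10 now {2, 8, 10, 11, 12}
Step 7: find(11) -> no change; set of 11 is {2, 8, 10, 11, 12}
Step 8: find(4) -> no change; set of 4 is {4, 7}
Step 9: find(10) -> no change; set of 10 is {2, 8, 10, 11, 12}
Step 10: union(14, 10) -> merged; set of 14 now {2, 8, 10, 11, 12, 14}
Step 11: union(8, 3) -> merged; set of 8 now {2, 3, 8, 10, 11, 12, 14}
Step 12: union(5, 8) -> merged; set of 5 now {2, 3, 5, 8, 10, 11, 12, 14}
Step 13: union(3, 10) -> already same set; set of 3 now {2, 3, 5, 8, 10, 11, 12, 14}
Step 14: find(6) -> no change; set of 6 is {6}
Step 15: union(13, 10) -> merged; set of 13 now {2, 3, 5, 8, 10, 11, 12, 13, 14}
Step 16: union(2, 0) -> merged; set of 2 now {0, 2, 3, 5, 8, 10, 11, 12, 13, 14}
Step 17: union(6, 8) -> merged; set of 6 now {0, 2, 3, 5, 6, 8, 10, 11, 12, 13, 14}
Step 18: find(2) -> no change; set of 2 is {0, 2, 3, 5, 6, 8, 10, 11, 12, 13, 14}
Step 19: union(12, 8) -> already same set; set of 12 now {0, 2, 3, 5, 6, 8, 10, 11, 12, 13, 14}
Set of 3: {0, 2, 3, 5, 6, 8, 10, 11, 12, 13, 14}; 9 is not a member.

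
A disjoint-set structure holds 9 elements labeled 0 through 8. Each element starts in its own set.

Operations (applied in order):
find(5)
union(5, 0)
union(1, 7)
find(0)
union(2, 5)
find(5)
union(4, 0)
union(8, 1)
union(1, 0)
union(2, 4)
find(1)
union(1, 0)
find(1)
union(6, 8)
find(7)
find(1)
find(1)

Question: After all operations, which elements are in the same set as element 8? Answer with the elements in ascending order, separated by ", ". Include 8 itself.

Answer: 0, 1, 2, 4, 5, 6, 7, 8

Derivation:
Step 1: find(5) -> no change; set of 5 is {5}
Step 2: union(5, 0) -> merged; set of 5 now {0, 5}
Step 3: union(1, 7) -> merged; set of 1 now {1, 7}
Step 4: find(0) -> no change; set of 0 is {0, 5}
Step 5: union(2, 5) -> merged; set of 2 now {0, 2, 5}
Step 6: find(5) -> no change; set of 5 is {0, 2, 5}
Step 7: union(4, 0) -> merged; set of 4 now {0, 2, 4, 5}
Step 8: union(8, 1) -> merged; set of 8 now {1, 7, 8}
Step 9: union(1, 0) -> merged; set of 1 now {0, 1, 2, 4, 5, 7, 8}
Step 10: union(2, 4) -> already same set; set of 2 now {0, 1, 2, 4, 5, 7, 8}
Step 11: find(1) -> no change; set of 1 is {0, 1, 2, 4, 5, 7, 8}
Step 12: union(1, 0) -> already same set; set of 1 now {0, 1, 2, 4, 5, 7, 8}
Step 13: find(1) -> no change; set of 1 is {0, 1, 2, 4, 5, 7, 8}
Step 14: union(6, 8) -> merged; set of 6 now {0, 1, 2, 4, 5, 6, 7, 8}
Step 15: find(7) -> no change; set of 7 is {0, 1, 2, 4, 5, 6, 7, 8}
Step 16: find(1) -> no change; set of 1 is {0, 1, 2, 4, 5, 6, 7, 8}
Step 17: find(1) -> no change; set of 1 is {0, 1, 2, 4, 5, 6, 7, 8}
Component of 8: {0, 1, 2, 4, 5, 6, 7, 8}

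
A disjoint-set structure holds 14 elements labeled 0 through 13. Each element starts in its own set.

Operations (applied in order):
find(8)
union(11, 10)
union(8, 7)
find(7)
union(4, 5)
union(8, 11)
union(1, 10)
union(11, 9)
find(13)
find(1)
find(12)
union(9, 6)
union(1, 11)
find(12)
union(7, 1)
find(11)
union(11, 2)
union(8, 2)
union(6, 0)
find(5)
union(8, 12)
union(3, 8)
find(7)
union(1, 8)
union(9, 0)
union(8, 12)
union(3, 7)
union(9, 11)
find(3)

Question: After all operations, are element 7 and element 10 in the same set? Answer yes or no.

Step 1: find(8) -> no change; set of 8 is {8}
Step 2: union(11, 10) -> merged; set of 11 now {10, 11}
Step 3: union(8, 7) -> merged; set of 8 now {7, 8}
Step 4: find(7) -> no change; set of 7 is {7, 8}
Step 5: union(4, 5) -> merged; set of 4 now {4, 5}
Step 6: union(8, 11) -> merged; set of 8 now {7, 8, 10, 11}
Step 7: union(1, 10) -> merged; set of 1 now {1, 7, 8, 10, 11}
Step 8: union(11, 9) -> merged; set of 11 now {1, 7, 8, 9, 10, 11}
Step 9: find(13) -> no change; set of 13 is {13}
Step 10: find(1) -> no change; set of 1 is {1, 7, 8, 9, 10, 11}
Step 11: find(12) -> no change; set of 12 is {12}
Step 12: union(9, 6) -> merged; set of 9 now {1, 6, 7, 8, 9, 10, 11}
Step 13: union(1, 11) -> already same set; set of 1 now {1, 6, 7, 8, 9, 10, 11}
Step 14: find(12) -> no change; set of 12 is {12}
Step 15: union(7, 1) -> already same set; set of 7 now {1, 6, 7, 8, 9, 10, 11}
Step 16: find(11) -> no change; set of 11 is {1, 6, 7, 8, 9, 10, 11}
Step 17: union(11, 2) -> merged; set of 11 now {1, 2, 6, 7, 8, 9, 10, 11}
Step 18: union(8, 2) -> already same set; set of 8 now {1, 2, 6, 7, 8, 9, 10, 11}
Step 19: union(6, 0) -> merged; set of 6 now {0, 1, 2, 6, 7, 8, 9, 10, 11}
Step 20: find(5) -> no change; set of 5 is {4, 5}
Step 21: union(8, 12) -> merged; set of 8 now {0, 1, 2, 6, 7, 8, 9, 10, 11, 12}
Step 22: union(3, 8) -> merged; set of 3 now {0, 1, 2, 3, 6, 7, 8, 9, 10, 11, 12}
Step 23: find(7) -> no change; set of 7 is {0, 1, 2, 3, 6, 7, 8, 9, 10, 11, 12}
Step 24: union(1, 8) -> already same set; set of 1 now {0, 1, 2, 3, 6, 7, 8, 9, 10, 11, 12}
Step 25: union(9, 0) -> already same set; set of 9 now {0, 1, 2, 3, 6, 7, 8, 9, 10, 11, 12}
Step 26: union(8, 12) -> already same set; set of 8 now {0, 1, 2, 3, 6, 7, 8, 9, 10, 11, 12}
Step 27: union(3, 7) -> already same set; set of 3 now {0, 1, 2, 3, 6, 7, 8, 9, 10, 11, 12}
Step 28: union(9, 11) -> already same set; set of 9 now {0, 1, 2, 3, 6, 7, 8, 9, 10, 11, 12}
Step 29: find(3) -> no change; set of 3 is {0, 1, 2, 3, 6, 7, 8, 9, 10, 11, 12}
Set of 7: {0, 1, 2, 3, 6, 7, 8, 9, 10, 11, 12}; 10 is a member.

Answer: yes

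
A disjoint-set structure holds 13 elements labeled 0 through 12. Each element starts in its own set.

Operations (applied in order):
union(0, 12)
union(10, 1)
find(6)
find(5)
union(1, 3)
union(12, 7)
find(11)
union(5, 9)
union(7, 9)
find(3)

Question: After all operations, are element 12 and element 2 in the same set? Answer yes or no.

Answer: no

Derivation:
Step 1: union(0, 12) -> merged; set of 0 now {0, 12}
Step 2: union(10, 1) -> merged; set of 10 now {1, 10}
Step 3: find(6) -> no change; set of 6 is {6}
Step 4: find(5) -> no change; set of 5 is {5}
Step 5: union(1, 3) -> merged; set of 1 now {1, 3, 10}
Step 6: union(12, 7) -> merged; set of 12 now {0, 7, 12}
Step 7: find(11) -> no change; set of 11 is {11}
Step 8: union(5, 9) -> merged; set of 5 now {5, 9}
Step 9: union(7, 9) -> merged; set of 7 now {0, 5, 7, 9, 12}
Step 10: find(3) -> no change; set of 3 is {1, 3, 10}
Set of 12: {0, 5, 7, 9, 12}; 2 is not a member.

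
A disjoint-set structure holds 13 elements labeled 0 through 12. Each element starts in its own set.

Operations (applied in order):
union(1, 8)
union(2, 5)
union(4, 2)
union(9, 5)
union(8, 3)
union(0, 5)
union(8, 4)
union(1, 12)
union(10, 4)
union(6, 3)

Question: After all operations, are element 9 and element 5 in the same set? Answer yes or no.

Step 1: union(1, 8) -> merged; set of 1 now {1, 8}
Step 2: union(2, 5) -> merged; set of 2 now {2, 5}
Step 3: union(4, 2) -> merged; set of 4 now {2, 4, 5}
Step 4: union(9, 5) -> merged; set of 9 now {2, 4, 5, 9}
Step 5: union(8, 3) -> merged; set of 8 now {1, 3, 8}
Step 6: union(0, 5) -> merged; set of 0 now {0, 2, 4, 5, 9}
Step 7: union(8, 4) -> merged; set of 8 now {0, 1, 2, 3, 4, 5, 8, 9}
Step 8: union(1, 12) -> merged; set of 1 now {0, 1, 2, 3, 4, 5, 8, 9, 12}
Step 9: union(10, 4) -> merged; set of 10 now {0, 1, 2, 3, 4, 5, 8, 9, 10, 12}
Step 10: union(6, 3) -> merged; set of 6 now {0, 1, 2, 3, 4, 5, 6, 8, 9, 10, 12}
Set of 9: {0, 1, 2, 3, 4, 5, 6, 8, 9, 10, 12}; 5 is a member.

Answer: yes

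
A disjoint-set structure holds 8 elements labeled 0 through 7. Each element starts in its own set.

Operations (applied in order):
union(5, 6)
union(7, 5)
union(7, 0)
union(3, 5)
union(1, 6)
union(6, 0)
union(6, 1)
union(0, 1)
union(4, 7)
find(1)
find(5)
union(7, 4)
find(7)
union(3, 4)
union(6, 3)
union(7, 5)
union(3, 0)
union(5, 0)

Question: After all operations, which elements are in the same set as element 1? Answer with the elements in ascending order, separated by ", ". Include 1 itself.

Answer: 0, 1, 3, 4, 5, 6, 7

Derivation:
Step 1: union(5, 6) -> merged; set of 5 now {5, 6}
Step 2: union(7, 5) -> merged; set of 7 now {5, 6, 7}
Step 3: union(7, 0) -> merged; set of 7 now {0, 5, 6, 7}
Step 4: union(3, 5) -> merged; set of 3 now {0, 3, 5, 6, 7}
Step 5: union(1, 6) -> merged; set of 1 now {0, 1, 3, 5, 6, 7}
Step 6: union(6, 0) -> already same set; set of 6 now {0, 1, 3, 5, 6, 7}
Step 7: union(6, 1) -> already same set; set of 6 now {0, 1, 3, 5, 6, 7}
Step 8: union(0, 1) -> already same set; set of 0 now {0, 1, 3, 5, 6, 7}
Step 9: union(4, 7) -> merged; set of 4 now {0, 1, 3, 4, 5, 6, 7}
Step 10: find(1) -> no change; set of 1 is {0, 1, 3, 4, 5, 6, 7}
Step 11: find(5) -> no change; set of 5 is {0, 1, 3, 4, 5, 6, 7}
Step 12: union(7, 4) -> already same set; set of 7 now {0, 1, 3, 4, 5, 6, 7}
Step 13: find(7) -> no change; set of 7 is {0, 1, 3, 4, 5, 6, 7}
Step 14: union(3, 4) -> already same set; set of 3 now {0, 1, 3, 4, 5, 6, 7}
Step 15: union(6, 3) -> already same set; set of 6 now {0, 1, 3, 4, 5, 6, 7}
Step 16: union(7, 5) -> already same set; set of 7 now {0, 1, 3, 4, 5, 6, 7}
Step 17: union(3, 0) -> already same set; set of 3 now {0, 1, 3, 4, 5, 6, 7}
Step 18: union(5, 0) -> already same set; set of 5 now {0, 1, 3, 4, 5, 6, 7}
Component of 1: {0, 1, 3, 4, 5, 6, 7}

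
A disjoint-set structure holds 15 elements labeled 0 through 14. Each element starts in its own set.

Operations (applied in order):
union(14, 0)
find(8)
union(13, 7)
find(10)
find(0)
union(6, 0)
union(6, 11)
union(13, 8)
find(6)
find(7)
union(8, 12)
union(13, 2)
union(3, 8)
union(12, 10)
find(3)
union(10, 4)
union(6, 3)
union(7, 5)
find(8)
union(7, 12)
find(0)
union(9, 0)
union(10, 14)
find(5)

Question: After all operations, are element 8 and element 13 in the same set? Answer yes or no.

Answer: yes

Derivation:
Step 1: union(14, 0) -> merged; set of 14 now {0, 14}
Step 2: find(8) -> no change; set of 8 is {8}
Step 3: union(13, 7) -> merged; set of 13 now {7, 13}
Step 4: find(10) -> no change; set of 10 is {10}
Step 5: find(0) -> no change; set of 0 is {0, 14}
Step 6: union(6, 0) -> merged; set of 6 now {0, 6, 14}
Step 7: union(6, 11) -> merged; set of 6 now {0, 6, 11, 14}
Step 8: union(13, 8) -> merged; set of 13 now {7, 8, 13}
Step 9: find(6) -> no change; set of 6 is {0, 6, 11, 14}
Step 10: find(7) -> no change; set of 7 is {7, 8, 13}
Step 11: union(8, 12) -> merged; set of 8 now {7, 8, 12, 13}
Step 12: union(13, 2) -> merged; set of 13 now {2, 7, 8, 12, 13}
Step 13: union(3, 8) -> merged; set of 3 now {2, 3, 7, 8, 12, 13}
Step 14: union(12, 10) -> merged; set of 12 now {2, 3, 7, 8, 10, 12, 13}
Step 15: find(3) -> no change; set of 3 is {2, 3, 7, 8, 10, 12, 13}
Step 16: union(10, 4) -> merged; set of 10 now {2, 3, 4, 7, 8, 10, 12, 13}
Step 17: union(6, 3) -> merged; set of 6 now {0, 2, 3, 4, 6, 7, 8, 10, 11, 12, 13, 14}
Step 18: union(7, 5) -> merged; set of 7 now {0, 2, 3, 4, 5, 6, 7, 8, 10, 11, 12, 13, 14}
Step 19: find(8) -> no change; set of 8 is {0, 2, 3, 4, 5, 6, 7, 8, 10, 11, 12, 13, 14}
Step 20: union(7, 12) -> already same set; set of 7 now {0, 2, 3, 4, 5, 6, 7, 8, 10, 11, 12, 13, 14}
Step 21: find(0) -> no change; set of 0 is {0, 2, 3, 4, 5, 6, 7, 8, 10, 11, 12, 13, 14}
Step 22: union(9, 0) -> merged; set of 9 now {0, 2, 3, 4, 5, 6, 7, 8, 9, 10, 11, 12, 13, 14}
Step 23: union(10, 14) -> already same set; set of 10 now {0, 2, 3, 4, 5, 6, 7, 8, 9, 10, 11, 12, 13, 14}
Step 24: find(5) -> no change; set of 5 is {0, 2, 3, 4, 5, 6, 7, 8, 9, 10, 11, 12, 13, 14}
Set of 8: {0, 2, 3, 4, 5, 6, 7, 8, 9, 10, 11, 12, 13, 14}; 13 is a member.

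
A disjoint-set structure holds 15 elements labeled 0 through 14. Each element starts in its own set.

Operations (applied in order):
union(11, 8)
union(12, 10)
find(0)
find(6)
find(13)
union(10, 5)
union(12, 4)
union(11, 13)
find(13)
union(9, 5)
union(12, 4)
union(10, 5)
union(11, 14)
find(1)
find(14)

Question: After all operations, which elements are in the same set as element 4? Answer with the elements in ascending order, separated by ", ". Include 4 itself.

Answer: 4, 5, 9, 10, 12

Derivation:
Step 1: union(11, 8) -> merged; set of 11 now {8, 11}
Step 2: union(12, 10) -> merged; set of 12 now {10, 12}
Step 3: find(0) -> no change; set of 0 is {0}
Step 4: find(6) -> no change; set of 6 is {6}
Step 5: find(13) -> no change; set of 13 is {13}
Step 6: union(10, 5) -> merged; set of 10 now {5, 10, 12}
Step 7: union(12, 4) -> merged; set of 12 now {4, 5, 10, 12}
Step 8: union(11, 13) -> merged; set of 11 now {8, 11, 13}
Step 9: find(13) -> no change; set of 13 is {8, 11, 13}
Step 10: union(9, 5) -> merged; set of 9 now {4, 5, 9, 10, 12}
Step 11: union(12, 4) -> already same set; set of 12 now {4, 5, 9, 10, 12}
Step 12: union(10, 5) -> already same set; set of 10 now {4, 5, 9, 10, 12}
Step 13: union(11, 14) -> merged; set of 11 now {8, 11, 13, 14}
Step 14: find(1) -> no change; set of 1 is {1}
Step 15: find(14) -> no change; set of 14 is {8, 11, 13, 14}
Component of 4: {4, 5, 9, 10, 12}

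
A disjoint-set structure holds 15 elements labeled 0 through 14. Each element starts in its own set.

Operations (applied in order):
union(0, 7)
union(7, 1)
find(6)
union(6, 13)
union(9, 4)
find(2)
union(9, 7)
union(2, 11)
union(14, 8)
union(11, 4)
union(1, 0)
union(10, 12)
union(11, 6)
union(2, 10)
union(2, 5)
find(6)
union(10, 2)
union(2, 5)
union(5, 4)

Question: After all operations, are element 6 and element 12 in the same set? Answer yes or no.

Step 1: union(0, 7) -> merged; set of 0 now {0, 7}
Step 2: union(7, 1) -> merged; set of 7 now {0, 1, 7}
Step 3: find(6) -> no change; set of 6 is {6}
Step 4: union(6, 13) -> merged; set of 6 now {6, 13}
Step 5: union(9, 4) -> merged; set of 9 now {4, 9}
Step 6: find(2) -> no change; set of 2 is {2}
Step 7: union(9, 7) -> merged; set of 9 now {0, 1, 4, 7, 9}
Step 8: union(2, 11) -> merged; set of 2 now {2, 11}
Step 9: union(14, 8) -> merged; set of 14 now {8, 14}
Step 10: union(11, 4) -> merged; set of 11 now {0, 1, 2, 4, 7, 9, 11}
Step 11: union(1, 0) -> already same set; set of 1 now {0, 1, 2, 4, 7, 9, 11}
Step 12: union(10, 12) -> merged; set of 10 now {10, 12}
Step 13: union(11, 6) -> merged; set of 11 now {0, 1, 2, 4, 6, 7, 9, 11, 13}
Step 14: union(2, 10) -> merged; set of 2 now {0, 1, 2, 4, 6, 7, 9, 10, 11, 12, 13}
Step 15: union(2, 5) -> merged; set of 2 now {0, 1, 2, 4, 5, 6, 7, 9, 10, 11, 12, 13}
Step 16: find(6) -> no change; set of 6 is {0, 1, 2, 4, 5, 6, 7, 9, 10, 11, 12, 13}
Step 17: union(10, 2) -> already same set; set of 10 now {0, 1, 2, 4, 5, 6, 7, 9, 10, 11, 12, 13}
Step 18: union(2, 5) -> already same set; set of 2 now {0, 1, 2, 4, 5, 6, 7, 9, 10, 11, 12, 13}
Step 19: union(5, 4) -> already same set; set of 5 now {0, 1, 2, 4, 5, 6, 7, 9, 10, 11, 12, 13}
Set of 6: {0, 1, 2, 4, 5, 6, 7, 9, 10, 11, 12, 13}; 12 is a member.

Answer: yes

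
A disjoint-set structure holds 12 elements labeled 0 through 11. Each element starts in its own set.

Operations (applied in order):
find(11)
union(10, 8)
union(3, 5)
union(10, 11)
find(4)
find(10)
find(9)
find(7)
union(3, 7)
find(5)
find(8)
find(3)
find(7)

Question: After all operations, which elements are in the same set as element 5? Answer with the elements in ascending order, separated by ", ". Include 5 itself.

Step 1: find(11) -> no change; set of 11 is {11}
Step 2: union(10, 8) -> merged; set of 10 now {8, 10}
Step 3: union(3, 5) -> merged; set of 3 now {3, 5}
Step 4: union(10, 11) -> merged; set of 10 now {8, 10, 11}
Step 5: find(4) -> no change; set of 4 is {4}
Step 6: find(10) -> no change; set of 10 is {8, 10, 11}
Step 7: find(9) -> no change; set of 9 is {9}
Step 8: find(7) -> no change; set of 7 is {7}
Step 9: union(3, 7) -> merged; set of 3 now {3, 5, 7}
Step 10: find(5) -> no change; set of 5 is {3, 5, 7}
Step 11: find(8) -> no change; set of 8 is {8, 10, 11}
Step 12: find(3) -> no change; set of 3 is {3, 5, 7}
Step 13: find(7) -> no change; set of 7 is {3, 5, 7}
Component of 5: {3, 5, 7}

Answer: 3, 5, 7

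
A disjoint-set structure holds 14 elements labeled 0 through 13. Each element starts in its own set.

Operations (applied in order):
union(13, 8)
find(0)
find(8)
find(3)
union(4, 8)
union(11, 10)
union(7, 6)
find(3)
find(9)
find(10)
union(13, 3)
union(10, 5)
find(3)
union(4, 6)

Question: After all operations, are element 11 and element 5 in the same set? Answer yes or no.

Step 1: union(13, 8) -> merged; set of 13 now {8, 13}
Step 2: find(0) -> no change; set of 0 is {0}
Step 3: find(8) -> no change; set of 8 is {8, 13}
Step 4: find(3) -> no change; set of 3 is {3}
Step 5: union(4, 8) -> merged; set of 4 now {4, 8, 13}
Step 6: union(11, 10) -> merged; set of 11 now {10, 11}
Step 7: union(7, 6) -> merged; set of 7 now {6, 7}
Step 8: find(3) -> no change; set of 3 is {3}
Step 9: find(9) -> no change; set of 9 is {9}
Step 10: find(10) -> no change; set of 10 is {10, 11}
Step 11: union(13, 3) -> merged; set of 13 now {3, 4, 8, 13}
Step 12: union(10, 5) -> merged; set of 10 now {5, 10, 11}
Step 13: find(3) -> no change; set of 3 is {3, 4, 8, 13}
Step 14: union(4, 6) -> merged; set of 4 now {3, 4, 6, 7, 8, 13}
Set of 11: {5, 10, 11}; 5 is a member.

Answer: yes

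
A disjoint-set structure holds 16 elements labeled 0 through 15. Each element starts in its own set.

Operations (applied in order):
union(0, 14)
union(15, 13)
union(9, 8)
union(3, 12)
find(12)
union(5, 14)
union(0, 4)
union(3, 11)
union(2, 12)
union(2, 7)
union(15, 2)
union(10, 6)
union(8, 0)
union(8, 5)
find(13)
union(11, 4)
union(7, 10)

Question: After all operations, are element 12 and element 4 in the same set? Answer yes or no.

Answer: yes

Derivation:
Step 1: union(0, 14) -> merged; set of 0 now {0, 14}
Step 2: union(15, 13) -> merged; set of 15 now {13, 15}
Step 3: union(9, 8) -> merged; set of 9 now {8, 9}
Step 4: union(3, 12) -> merged; set of 3 now {3, 12}
Step 5: find(12) -> no change; set of 12 is {3, 12}
Step 6: union(5, 14) -> merged; set of 5 now {0, 5, 14}
Step 7: union(0, 4) -> merged; set of 0 now {0, 4, 5, 14}
Step 8: union(3, 11) -> merged; set of 3 now {3, 11, 12}
Step 9: union(2, 12) -> merged; set of 2 now {2, 3, 11, 12}
Step 10: union(2, 7) -> merged; set of 2 now {2, 3, 7, 11, 12}
Step 11: union(15, 2) -> merged; set of 15 now {2, 3, 7, 11, 12, 13, 15}
Step 12: union(10, 6) -> merged; set of 10 now {6, 10}
Step 13: union(8, 0) -> merged; set of 8 now {0, 4, 5, 8, 9, 14}
Step 14: union(8, 5) -> already same set; set of 8 now {0, 4, 5, 8, 9, 14}
Step 15: find(13) -> no change; set of 13 is {2, 3, 7, 11, 12, 13, 15}
Step 16: union(11, 4) -> merged; set of 11 now {0, 2, 3, 4, 5, 7, 8, 9, 11, 12, 13, 14, 15}
Step 17: union(7, 10) -> merged; set of 7 now {0, 2, 3, 4, 5, 6, 7, 8, 9, 10, 11, 12, 13, 14, 15}
Set of 12: {0, 2, 3, 4, 5, 6, 7, 8, 9, 10, 11, 12, 13, 14, 15}; 4 is a member.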